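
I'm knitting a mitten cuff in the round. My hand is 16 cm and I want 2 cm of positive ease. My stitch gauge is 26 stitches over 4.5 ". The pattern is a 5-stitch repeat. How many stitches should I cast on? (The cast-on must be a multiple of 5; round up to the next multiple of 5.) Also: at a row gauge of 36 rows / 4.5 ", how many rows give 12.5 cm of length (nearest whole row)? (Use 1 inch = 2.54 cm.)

Finished = 16 + 2 = 18 cm.
18 cm × 1/2.54 = 7.09 inches.
26/4.5 = 5.778 sts per in; 7.09 × 5.778 = 40.94 sts.
Next multiple of 5 → 45.
12.5 cm = 4.92 inches; × 8 = 39.37 → 39 rows.

Cast on 45 stitches; work 39 rows.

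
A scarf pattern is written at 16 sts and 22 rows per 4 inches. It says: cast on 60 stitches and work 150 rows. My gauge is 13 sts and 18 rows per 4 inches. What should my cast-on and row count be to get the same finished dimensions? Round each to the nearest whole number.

Stitches: 60 × 13/16 = 48.75 → 49.
Rows: 150 × 18/22 = 122.73 → 123.

Cast on 49 stitches; work 123 rows.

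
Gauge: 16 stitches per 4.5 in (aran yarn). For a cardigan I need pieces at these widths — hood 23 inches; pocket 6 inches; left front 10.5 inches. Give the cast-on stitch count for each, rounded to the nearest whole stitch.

hood 82; pocket 21; left front 37.

Rate = 16/4.5 = 3.556 sts per in.
hood: 23 × 3.556 = 81.78 → 82.
pocket: 6 × 3.556 = 21.33 → 21.
left front: 10.5 × 3.556 = 37.33 → 37.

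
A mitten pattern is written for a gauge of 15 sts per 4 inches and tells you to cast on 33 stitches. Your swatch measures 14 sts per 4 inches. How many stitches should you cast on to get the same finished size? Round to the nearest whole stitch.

Scale factor = 14 / 15 = 0.933.
33 × 14 / 15 = 30.80 sts.
→ 31 sts.

Cast on 31 stitches.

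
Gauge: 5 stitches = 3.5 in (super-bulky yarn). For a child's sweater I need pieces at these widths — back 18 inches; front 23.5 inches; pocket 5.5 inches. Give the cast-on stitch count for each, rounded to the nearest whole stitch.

back 26; front 34; pocket 8.

Rate = 5/3.5 = 1.429 sts per in.
back: 18 × 1.429 = 25.71 → 26.
front: 23.5 × 1.429 = 33.57 → 34.
pocket: 5.5 × 1.429 = 7.86 → 8.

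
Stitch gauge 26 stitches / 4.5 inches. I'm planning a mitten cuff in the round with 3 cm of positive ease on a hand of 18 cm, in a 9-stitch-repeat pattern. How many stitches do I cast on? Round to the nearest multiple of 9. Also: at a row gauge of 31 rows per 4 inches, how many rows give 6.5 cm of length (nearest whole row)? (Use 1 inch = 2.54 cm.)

Cast on 45 stitches; work 20 rows.

Finished = 18 + 3 = 21 cm.
21 cm × 1/2.54 = 8.27 inches.
26/4.5 = 5.778 sts per in; 8.27 × 5.778 = 47.77 sts.
Nearest multiple of 9 → 45.
6.5 cm = 2.56 inches; × 7.75 = 19.83 → 20 rows.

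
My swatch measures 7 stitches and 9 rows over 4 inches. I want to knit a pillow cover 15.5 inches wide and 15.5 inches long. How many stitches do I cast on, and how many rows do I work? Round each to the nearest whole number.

Stitch gauge = 7/4 = 1.75 sts/in; 15.5 × 1.75 = 27.12 → 27 sts.
Row gauge = 9/4 = 2.25 rows/in; 15.5 × 2.25 = 34.88 → 35 rows.

Cast on 27 stitches and work 35 rows.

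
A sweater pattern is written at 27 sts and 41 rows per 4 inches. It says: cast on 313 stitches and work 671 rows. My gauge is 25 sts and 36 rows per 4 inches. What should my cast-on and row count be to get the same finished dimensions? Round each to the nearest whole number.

Stitches: 313 × 25/27 = 289.81 → 290.
Rows: 671 × 36/41 = 589.17 → 589.

Cast on 290 stitches; work 589 rows.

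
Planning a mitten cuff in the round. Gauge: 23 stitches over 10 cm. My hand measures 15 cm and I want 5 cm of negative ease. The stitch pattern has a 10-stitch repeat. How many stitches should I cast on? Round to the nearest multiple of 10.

Finished = 15 − 5 = 10 cm.
23 / 10 = 2.3 sts/cm.
10 × 2.3 = 23.00 sts.
Nearest multiple of 10: 20.

Cast on 20 stitches.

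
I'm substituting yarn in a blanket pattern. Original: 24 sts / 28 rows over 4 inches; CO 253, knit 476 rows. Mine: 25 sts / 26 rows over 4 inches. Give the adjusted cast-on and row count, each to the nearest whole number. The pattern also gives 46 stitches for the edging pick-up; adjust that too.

Cast on 264 stitches; work 442 rows; edging pick-up 48 stitches.

Stitches: 253 × 25/24 = 263.54 → 264.
Rows: 476 × 26/28 = 442.00 → 442.
edging pick-up: 46 × 25/24 = 47.92 → 48.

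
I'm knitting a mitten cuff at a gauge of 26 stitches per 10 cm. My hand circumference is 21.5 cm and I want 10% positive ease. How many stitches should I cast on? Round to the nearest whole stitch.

Finished = 21.5 × 1.10 = 23.65 cm.
26 / 10 = 2.6 sts per cm.
23.65 × 2.6 = 61.49 sts.
→ 61 sts.

CO 61 sts.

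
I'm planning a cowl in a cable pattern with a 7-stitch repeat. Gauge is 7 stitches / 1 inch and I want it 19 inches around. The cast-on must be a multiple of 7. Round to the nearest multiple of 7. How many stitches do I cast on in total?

133 stitches.

7 / 1 = 7 sts per inch.
19 × 7 = 133.00 sts.
Nearest multiple of 7: 133.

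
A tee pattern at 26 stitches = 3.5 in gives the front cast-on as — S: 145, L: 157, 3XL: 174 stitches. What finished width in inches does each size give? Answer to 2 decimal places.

S 19.52 inches; L 21.13 inches; 3XL 23.42 inches.

26/3.5 = 7.429 sts per in.
S: 145 / 7.429 = 19.519 → 19.52 in.
L: 157 / 7.429 = 21.135 → 21.13 in.
3XL: 174 / 7.429 = 23.423 → 23.42 in.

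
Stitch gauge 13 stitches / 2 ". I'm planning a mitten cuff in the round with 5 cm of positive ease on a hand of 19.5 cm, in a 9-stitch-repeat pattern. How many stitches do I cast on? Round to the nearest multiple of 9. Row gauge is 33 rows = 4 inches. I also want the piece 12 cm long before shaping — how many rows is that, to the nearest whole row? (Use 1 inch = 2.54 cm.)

Finished = 19.5 + 5 = 24.5 cm.
24.5 cm × 1/2.54 = 9.65 inches.
13/2 = 6.5 sts per in; 9.65 × 6.5 = 62.70 sts.
Nearest multiple of 9 → 63.
12 cm = 4.72 inches; × 8.25 = 38.98 → 39 rows.

Cast on 63 stitches; work 39 rows.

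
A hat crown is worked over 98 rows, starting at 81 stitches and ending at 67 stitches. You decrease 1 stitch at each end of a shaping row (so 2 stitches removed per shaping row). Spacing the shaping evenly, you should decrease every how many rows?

Decrease every 14th row.

Stitches to remove: |67 − 81| = 14.
Shaping rows needed: 14 / 2 = 7.
98 rows / 7 = every 14 rows.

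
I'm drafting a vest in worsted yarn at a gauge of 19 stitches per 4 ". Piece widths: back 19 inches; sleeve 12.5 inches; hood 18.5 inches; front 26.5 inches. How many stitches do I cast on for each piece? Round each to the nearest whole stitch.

Rate = 19/4 = 4.75 sts per in.
back: 19 × 4.75 = 90.25 → 90.
sleeve: 12.5 × 4.75 = 59.38 → 59.
hood: 18.5 × 4.75 = 87.88 → 88.
front: 26.5 × 4.75 = 125.88 → 126.

back 90; sleeve 59; hood 88; front 126.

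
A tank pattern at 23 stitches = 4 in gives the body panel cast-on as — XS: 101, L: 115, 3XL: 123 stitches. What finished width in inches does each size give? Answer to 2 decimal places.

23/4 = 5.75 sts per in.
XS: 101 / 5.75 = 17.565 → 17.57 in.
L: 115 / 5.75 = 20.000 → 20.00 in.
3XL: 123 / 5.75 = 21.391 → 21.39 in.

XS 17.57 inches; L 20.00 inches; 3XL 21.39 inches.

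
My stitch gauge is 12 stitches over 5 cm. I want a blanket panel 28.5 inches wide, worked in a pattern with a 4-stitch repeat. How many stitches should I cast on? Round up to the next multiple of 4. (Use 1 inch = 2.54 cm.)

28.5 in = 28.5 × 2.54 = 72.39 cm.
12 / 5 = 2.4 sts/cm.
72.39 × 2.4 = 173.74 sts.
→ 176.

Cast on 176 stitches.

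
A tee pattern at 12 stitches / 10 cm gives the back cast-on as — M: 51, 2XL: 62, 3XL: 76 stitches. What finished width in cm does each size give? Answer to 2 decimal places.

12/10 = 1.2 sts per cm.
M: 51 / 1.2 = 42.500 → 42.50 cm.
2XL: 62 / 1.2 = 51.667 → 51.67 cm.
3XL: 76 / 1.2 = 63.333 → 63.33 cm.

M 42.50 cm; 2XL 51.67 cm; 3XL 63.33 cm.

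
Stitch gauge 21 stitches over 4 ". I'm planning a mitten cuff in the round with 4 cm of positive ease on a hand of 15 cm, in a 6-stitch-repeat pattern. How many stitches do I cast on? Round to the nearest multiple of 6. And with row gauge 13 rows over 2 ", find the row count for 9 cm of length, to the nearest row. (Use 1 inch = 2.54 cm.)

Cast on 42 stitches; work 23 rows.

Finished = 15 + 4 = 19 cm.
19 cm × 1/2.54 = 7.48 inches.
21/4 = 5.25 sts per in; 7.48 × 5.25 = 39.27 sts.
Nearest multiple of 6 → 42.
9 cm = 3.54 inches; × 6.5 = 23.03 → 23 rows.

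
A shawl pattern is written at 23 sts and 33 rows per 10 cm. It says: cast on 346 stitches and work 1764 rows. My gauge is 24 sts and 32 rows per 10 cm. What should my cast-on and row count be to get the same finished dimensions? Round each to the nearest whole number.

Stitches: 346 × 24/23 = 361.04 → 361.
Rows: 1764 × 32/33 = 1710.55 → 1711.

Cast on 361 stitches; work 1711 rows.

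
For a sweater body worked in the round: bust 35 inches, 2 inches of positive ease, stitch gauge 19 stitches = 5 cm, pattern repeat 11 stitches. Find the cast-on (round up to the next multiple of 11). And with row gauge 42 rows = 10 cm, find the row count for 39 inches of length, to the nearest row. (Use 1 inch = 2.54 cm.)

Finished = 35 + 2 = 37 inches.
37 inches × 2.54 = 93.98 cm.
19/5 = 3.8 sts per cm; 93.98 × 3.8 = 357.12 sts.
Next multiple of 11 → 363.
39 inches = 99.06 cm; × 4.2 = 416.05 → 416 rows.

Cast on 363 stitches; work 416 rows.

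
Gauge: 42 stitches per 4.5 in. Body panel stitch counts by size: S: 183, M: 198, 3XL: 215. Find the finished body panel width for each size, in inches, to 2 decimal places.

S 19.61 inches; M 21.21 inches; 3XL 23.04 inches.

42/4.5 = 9.333 sts per in.
S: 183 / 9.333 = 19.607 → 19.61 in.
M: 198 / 9.333 = 21.214 → 21.21 in.
3XL: 215 / 9.333 = 23.036 → 23.04 in.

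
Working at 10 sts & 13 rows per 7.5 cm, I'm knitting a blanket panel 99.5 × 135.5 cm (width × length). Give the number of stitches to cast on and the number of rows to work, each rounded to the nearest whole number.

Cast on 133 stitches and work 235 rows.

Stitch gauge = 10/7.5 = 1.333 sts/cm; 99.5 × 1.333 = 132.67 → 133 sts.
Row gauge = 13/7.5 = 1.733 rows/cm; 135.5 × 1.733 = 234.87 → 235 rows.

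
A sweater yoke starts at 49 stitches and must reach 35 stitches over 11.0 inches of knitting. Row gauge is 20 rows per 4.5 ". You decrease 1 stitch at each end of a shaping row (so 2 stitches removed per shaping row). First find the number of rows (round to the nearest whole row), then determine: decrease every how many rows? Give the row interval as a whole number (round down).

Decrease every 7th row.

Rows = 11.0 × 4.444 = 48.9 → 49 rows.
Stitches to remove: 14 → 7 shaping rows (at 2 st each).
49 / 7 = 7.00 → every 7 rows.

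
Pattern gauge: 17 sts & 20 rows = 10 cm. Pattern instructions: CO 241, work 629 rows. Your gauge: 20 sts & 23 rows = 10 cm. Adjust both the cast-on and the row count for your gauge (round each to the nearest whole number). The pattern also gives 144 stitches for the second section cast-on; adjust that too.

Stitches: 241 × 20/17 = 283.53 → 284.
Rows: 629 × 23/20 = 723.35 → 723.
second section cast-on: 144 × 20/17 = 169.41 → 169.

Cast on 284 stitches; work 723 rows; second section cast-on 169 stitches.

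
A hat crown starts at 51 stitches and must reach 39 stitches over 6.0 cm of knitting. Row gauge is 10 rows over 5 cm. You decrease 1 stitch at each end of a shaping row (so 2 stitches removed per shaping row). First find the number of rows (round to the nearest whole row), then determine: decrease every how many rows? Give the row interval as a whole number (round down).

Rows = 6.0 × 2 = 12.0 → 12 rows.
Stitches to remove: 12 → 6 shaping rows (at 2 st each).
12 / 6 = 2.00 → every 2 rows.

Decrease every 2nd row.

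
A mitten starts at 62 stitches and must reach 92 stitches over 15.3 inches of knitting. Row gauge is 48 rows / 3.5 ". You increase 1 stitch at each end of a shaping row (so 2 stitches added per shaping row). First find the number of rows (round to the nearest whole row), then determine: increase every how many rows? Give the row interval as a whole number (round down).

Increase every 14th row.

Rows = 15.3 × 13.714 = 209.8 → 210 rows.
Stitches to add: 30 → 15 shaping rows (at 2 st each).
210 / 15 = 14.00 → every 14 rows.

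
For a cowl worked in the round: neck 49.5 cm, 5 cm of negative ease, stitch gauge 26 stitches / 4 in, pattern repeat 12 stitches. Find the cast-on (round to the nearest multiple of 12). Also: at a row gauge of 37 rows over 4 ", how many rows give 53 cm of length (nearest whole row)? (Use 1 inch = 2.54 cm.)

Cast on 108 stitches; work 193 rows.

Finished = 49.5 − 5 = 44.5 cm.
44.5 cm × 1/2.54 = 17.52 inches.
26/4 = 6.5 sts per in; 17.52 × 6.5 = 113.88 sts.
Nearest multiple of 12 → 108.
53 cm = 20.87 inches; × 9.25 = 193.01 → 193 rows.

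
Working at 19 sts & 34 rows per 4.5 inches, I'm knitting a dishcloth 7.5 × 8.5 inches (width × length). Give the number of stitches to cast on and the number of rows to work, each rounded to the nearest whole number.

Cast on 32 stitches and work 64 rows.

Stitch gauge = 19/4.5 = 4.222 sts/in; 7.5 × 4.222 = 31.67 → 32 sts.
Row gauge = 34/4.5 = 7.556 rows/in; 8.5 × 7.556 = 64.22 → 64 rows.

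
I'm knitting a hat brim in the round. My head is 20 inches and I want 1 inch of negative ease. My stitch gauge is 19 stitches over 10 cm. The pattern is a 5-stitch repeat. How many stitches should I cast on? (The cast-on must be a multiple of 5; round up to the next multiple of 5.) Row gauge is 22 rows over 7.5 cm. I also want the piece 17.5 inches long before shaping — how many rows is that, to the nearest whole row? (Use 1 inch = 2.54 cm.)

Finished = 20 − 1 = 19 inches.
19 inches × 2.54 = 48.26 cm.
19/10 = 1.9 sts per cm; 48.26 × 1.9 = 91.69 sts.
Next multiple of 5 → 95.
17.5 inches = 44.45 cm; × 2.933 = 130.39 → 130 rows.

Cast on 95 stitches; work 130 rows.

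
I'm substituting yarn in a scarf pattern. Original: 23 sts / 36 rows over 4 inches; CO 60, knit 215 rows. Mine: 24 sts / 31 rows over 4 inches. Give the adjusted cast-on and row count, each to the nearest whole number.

Cast on 63 stitches; work 185 rows.

Stitches: 60 × 24/23 = 62.61 → 63.
Rows: 215 × 31/36 = 185.14 → 185.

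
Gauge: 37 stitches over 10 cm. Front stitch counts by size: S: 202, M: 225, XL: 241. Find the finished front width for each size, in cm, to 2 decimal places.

37/10 = 3.7 sts per cm.
S: 202 / 3.7 = 54.595 → 54.59 cm.
M: 225 / 3.7 = 60.811 → 60.81 cm.
XL: 241 / 3.7 = 65.135 → 65.14 cm.

S 54.59 cm; M 60.81 cm; XL 65.14 cm.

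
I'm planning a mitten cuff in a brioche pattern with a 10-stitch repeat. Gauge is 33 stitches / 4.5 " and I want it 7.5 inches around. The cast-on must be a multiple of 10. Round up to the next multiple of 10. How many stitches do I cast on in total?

33 / 4.5 = 7.333 sts per inch.
7.5 × 7.333 = 55.00 sts.
Next multiple of 10: 60.

Cast on 60 stitches.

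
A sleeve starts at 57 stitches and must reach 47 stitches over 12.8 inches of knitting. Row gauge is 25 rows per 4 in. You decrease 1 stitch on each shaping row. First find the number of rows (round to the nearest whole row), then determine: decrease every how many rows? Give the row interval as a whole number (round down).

Rows = 12.8 × 6.25 = 80.0 → 80 rows.
Stitches to remove: 10 → 10 shaping rows (at 1 st each).
80 / 10 = 8.00 → every 8 rows.

Decrease every 8th row.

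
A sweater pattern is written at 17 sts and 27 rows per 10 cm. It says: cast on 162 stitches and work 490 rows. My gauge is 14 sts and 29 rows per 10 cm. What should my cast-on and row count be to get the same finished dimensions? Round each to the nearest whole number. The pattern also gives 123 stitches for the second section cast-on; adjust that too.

Stitches: 162 × 14/17 = 133.41 → 133.
Rows: 490 × 29/27 = 526.30 → 526.
second section cast-on: 123 × 14/17 = 101.29 → 101.

Cast on 133 stitches; work 526 rows; second section cast-on 101 stitches.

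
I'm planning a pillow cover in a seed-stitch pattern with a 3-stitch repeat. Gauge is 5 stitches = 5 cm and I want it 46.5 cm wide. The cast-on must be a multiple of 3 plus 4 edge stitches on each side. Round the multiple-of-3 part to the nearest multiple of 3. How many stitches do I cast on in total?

CO 47 sts.

5 / 5 = 1 sts per cm.
46.5 × 1 = 46.50 sts.
Less 8 edge sts → 38.50 for the repeat.
Nearest multiple of 3: 39.
Add back 8 edge sts → 47.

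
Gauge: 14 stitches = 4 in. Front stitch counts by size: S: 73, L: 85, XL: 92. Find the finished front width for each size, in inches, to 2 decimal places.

S 20.86 inches; L 24.29 inches; XL 26.29 inches.

14/4 = 3.5 sts per in.
S: 73 / 3.5 = 20.857 → 20.86 in.
L: 85 / 3.5 = 24.286 → 24.29 in.
XL: 92 / 3.5 = 26.286 → 26.29 in.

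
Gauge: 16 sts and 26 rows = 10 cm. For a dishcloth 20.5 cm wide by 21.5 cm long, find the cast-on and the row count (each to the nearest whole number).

Cast on 33 stitches and work 56 rows.

Stitch gauge = 16/10 = 1.6 sts/cm; 20.5 × 1.6 = 32.80 → 33 sts.
Row gauge = 26/10 = 2.6 rows/cm; 21.5 × 2.6 = 55.90 → 56 rows.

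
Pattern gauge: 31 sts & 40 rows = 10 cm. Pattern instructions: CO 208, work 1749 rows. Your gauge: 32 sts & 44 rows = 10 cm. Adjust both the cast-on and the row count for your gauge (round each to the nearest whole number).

Cast on 215 stitches; work 1924 rows.

Stitches: 208 × 32/31 = 214.71 → 215.
Rows: 1749 × 44/40 = 1923.90 → 1924.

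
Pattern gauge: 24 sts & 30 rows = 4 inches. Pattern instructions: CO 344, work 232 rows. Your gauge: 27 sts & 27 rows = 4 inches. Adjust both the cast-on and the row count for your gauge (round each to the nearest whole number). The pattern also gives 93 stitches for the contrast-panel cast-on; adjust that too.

Cast on 387 stitches; work 209 rows; contrast-panel cast-on 105 stitches.

Stitches: 344 × 27/24 = 387.00 → 387.
Rows: 232 × 27/30 = 208.80 → 209.
contrast-panel cast-on: 93 × 27/24 = 104.62 → 105.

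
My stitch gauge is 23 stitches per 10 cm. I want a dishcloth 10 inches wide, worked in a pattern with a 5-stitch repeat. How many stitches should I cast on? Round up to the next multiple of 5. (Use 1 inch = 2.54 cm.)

10 in = 10 × 2.54 = 25.40 cm.
23 / 10 = 2.3 sts/cm.
25.40 × 2.3 = 58.42 sts.
→ 60.

Cast on 60 stitches.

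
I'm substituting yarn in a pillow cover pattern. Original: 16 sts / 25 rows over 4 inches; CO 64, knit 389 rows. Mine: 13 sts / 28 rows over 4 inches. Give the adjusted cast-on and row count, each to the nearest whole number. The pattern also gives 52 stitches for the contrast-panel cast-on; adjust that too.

Stitches: 64 × 13/16 = 52.00 → 52.
Rows: 389 × 28/25 = 435.68 → 436.
contrast-panel cast-on: 52 × 13/16 = 42.25 → 42.

Cast on 52 stitches; work 436 rows; contrast-panel cast-on 42 stitches.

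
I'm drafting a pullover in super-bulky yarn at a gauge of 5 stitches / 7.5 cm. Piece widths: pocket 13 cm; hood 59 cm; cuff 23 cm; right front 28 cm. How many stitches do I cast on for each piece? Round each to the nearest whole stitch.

pocket 9; hood 39; cuff 15; right front 19.

Rate = 5/7.5 = 0.667 sts per cm.
pocket: 13 × 0.667 = 8.67 → 9.
hood: 59 × 0.667 = 39.33 → 39.
cuff: 23 × 0.667 = 15.33 → 15.
right front: 28 × 0.667 = 18.67 → 19.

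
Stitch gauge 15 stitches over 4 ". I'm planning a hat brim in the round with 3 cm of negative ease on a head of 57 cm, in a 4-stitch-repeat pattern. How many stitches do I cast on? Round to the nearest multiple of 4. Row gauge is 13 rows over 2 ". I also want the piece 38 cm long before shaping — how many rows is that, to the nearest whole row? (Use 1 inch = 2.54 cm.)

Cast on 80 stitches; work 97 rows.

Finished = 57 − 3 = 54 cm.
54 cm × 1/2.54 = 21.26 inches.
15/4 = 3.75 sts per in; 21.26 × 3.75 = 79.72 sts.
Nearest multiple of 4 → 80.
38 cm = 14.96 inches; × 6.5 = 97.24 → 97 rows.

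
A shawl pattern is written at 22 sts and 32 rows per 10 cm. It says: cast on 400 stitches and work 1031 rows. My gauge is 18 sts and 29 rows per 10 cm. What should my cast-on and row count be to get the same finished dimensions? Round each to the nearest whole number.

Stitches: 400 × 18/22 = 327.27 → 327.
Rows: 1031 × 29/32 = 934.34 → 934.

Cast on 327 stitches; work 934 rows.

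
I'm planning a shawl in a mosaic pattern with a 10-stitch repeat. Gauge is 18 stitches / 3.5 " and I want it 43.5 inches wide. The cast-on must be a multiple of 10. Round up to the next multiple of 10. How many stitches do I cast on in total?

Cast on 230 stitches.

18 / 3.5 = 5.143 sts per inch.
43.5 × 5.143 = 223.71 sts.
Next multiple of 10: 230.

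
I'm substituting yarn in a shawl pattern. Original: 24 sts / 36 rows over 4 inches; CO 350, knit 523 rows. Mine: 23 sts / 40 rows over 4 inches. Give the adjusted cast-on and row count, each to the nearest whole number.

Stitches: 350 × 23/24 = 335.42 → 335.
Rows: 523 × 40/36 = 581.11 → 581.

Cast on 335 stitches; work 581 rows.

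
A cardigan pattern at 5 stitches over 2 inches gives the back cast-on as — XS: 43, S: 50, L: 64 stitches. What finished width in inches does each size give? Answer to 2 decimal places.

5/2 = 2.5 sts per in.
XS: 43 / 2.5 = 17.200 → 17.20 in.
S: 50 / 2.5 = 20.000 → 20.00 in.
L: 64 / 2.5 = 25.600 → 25.60 in.

XS 17.20 inches; S 20.00 inches; L 25.60 inches.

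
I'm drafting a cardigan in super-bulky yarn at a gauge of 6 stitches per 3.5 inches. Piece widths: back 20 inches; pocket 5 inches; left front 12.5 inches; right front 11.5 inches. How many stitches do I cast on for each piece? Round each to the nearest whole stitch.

Rate = 6/3.5 = 1.714 sts per in.
back: 20 × 1.714 = 34.29 → 34.
pocket: 5 × 1.714 = 8.57 → 9.
left front: 12.5 × 1.714 = 21.43 → 21.
right front: 11.5 × 1.714 = 19.71 → 20.

back 34; pocket 9; left front 21; right front 20.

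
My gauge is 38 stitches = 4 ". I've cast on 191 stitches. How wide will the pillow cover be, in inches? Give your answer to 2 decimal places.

20.11 inches.

38 stitches / 4 inch = 9.5 stitches per inch.
191 / 9.5 = 20.105 inches.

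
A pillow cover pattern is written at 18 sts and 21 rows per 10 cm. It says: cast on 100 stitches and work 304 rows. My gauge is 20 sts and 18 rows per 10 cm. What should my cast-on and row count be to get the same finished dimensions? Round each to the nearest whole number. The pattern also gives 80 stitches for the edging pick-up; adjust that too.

Cast on 111 stitches; work 261 rows; edging pick-up 89 stitches.

Stitches: 100 × 20/18 = 111.11 → 111.
Rows: 304 × 18/21 = 260.57 → 261.
edging pick-up: 80 × 20/18 = 88.89 → 89.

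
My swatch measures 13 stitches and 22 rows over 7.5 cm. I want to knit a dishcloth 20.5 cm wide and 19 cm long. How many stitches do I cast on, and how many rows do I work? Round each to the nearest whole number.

Cast on 36 stitches and work 56 rows.

Stitch gauge = 13/7.5 = 1.733 sts/cm; 20.5 × 1.733 = 35.53 → 36 sts.
Row gauge = 22/7.5 = 2.933 rows/cm; 19 × 2.933 = 55.73 → 56 rows.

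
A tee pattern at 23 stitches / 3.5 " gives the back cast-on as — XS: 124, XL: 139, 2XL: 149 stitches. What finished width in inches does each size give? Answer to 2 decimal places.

23/3.5 = 6.571 sts per in.
XS: 124 / 6.571 = 18.870 → 18.87 in.
XL: 139 / 6.571 = 21.152 → 21.15 in.
2XL: 149 / 6.571 = 22.674 → 22.67 in.

XS 18.87 inches; XL 21.15 inches; 2XL 22.67 inches.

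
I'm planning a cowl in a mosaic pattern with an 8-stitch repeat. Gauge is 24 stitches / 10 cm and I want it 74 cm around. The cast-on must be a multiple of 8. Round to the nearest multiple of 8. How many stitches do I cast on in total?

176 stitches.

24 / 10 = 2.4 sts per cm.
74 × 2.4 = 177.60 sts.
Nearest multiple of 8: 176.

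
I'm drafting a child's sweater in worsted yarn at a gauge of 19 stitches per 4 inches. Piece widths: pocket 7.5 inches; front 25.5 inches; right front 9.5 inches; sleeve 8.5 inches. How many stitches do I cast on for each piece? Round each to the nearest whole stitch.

Rate = 19/4 = 4.75 sts per in.
pocket: 7.5 × 4.75 = 35.62 → 36.
front: 25.5 × 4.75 = 121.12 → 121.
right front: 9.5 × 4.75 = 45.12 → 45.
sleeve: 8.5 × 4.75 = 40.38 → 40.

pocket 36; front 121; right front 45; sleeve 40.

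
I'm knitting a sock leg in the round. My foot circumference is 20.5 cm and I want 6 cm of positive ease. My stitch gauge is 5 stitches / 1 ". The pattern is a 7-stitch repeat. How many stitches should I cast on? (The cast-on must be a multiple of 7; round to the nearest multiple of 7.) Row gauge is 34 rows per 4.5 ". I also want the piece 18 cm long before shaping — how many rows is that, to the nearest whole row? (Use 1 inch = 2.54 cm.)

Finished = 20.5 + 6 = 26.5 cm.
26.5 cm × 1/2.54 = 10.43 inches.
5/1 = 5 sts per in; 10.43 × 5 = 52.17 sts.
Nearest multiple of 7 → 49.
18 cm = 7.09 inches; × 7.556 = 53.54 → 54 rows.

Cast on 49 stitches; work 54 rows.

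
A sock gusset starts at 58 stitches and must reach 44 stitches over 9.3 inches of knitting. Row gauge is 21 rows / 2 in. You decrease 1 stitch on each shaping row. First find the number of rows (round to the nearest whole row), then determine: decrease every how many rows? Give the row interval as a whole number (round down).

Rows = 9.3 × 10.5 = 97.7 → 98 rows.
Stitches to remove: 14 → 14 shaping rows (at 1 st each).
98 / 14 = 7.00 → every 7 rows.

Decrease every 7th row.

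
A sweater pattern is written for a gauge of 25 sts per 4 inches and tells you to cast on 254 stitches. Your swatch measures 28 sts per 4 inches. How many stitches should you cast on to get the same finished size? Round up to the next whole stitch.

CO 285 sts.

Scale factor = 28 / 25 = 1.120.
254 × 28 / 25 = 284.48 sts.
→ 285 sts.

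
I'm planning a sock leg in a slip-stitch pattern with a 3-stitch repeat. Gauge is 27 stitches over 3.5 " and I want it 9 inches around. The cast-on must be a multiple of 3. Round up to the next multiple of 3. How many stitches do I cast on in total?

Cast on 72 stitches.

27 / 3.5 = 7.714 sts per inch.
9 × 7.714 = 69.43 sts.
Next multiple of 3: 72.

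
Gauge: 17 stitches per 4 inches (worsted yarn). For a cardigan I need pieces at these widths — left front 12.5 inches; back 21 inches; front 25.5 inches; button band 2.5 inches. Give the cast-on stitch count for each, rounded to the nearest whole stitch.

left front 53; back 89; front 108; button band 11.

Rate = 17/4 = 4.25 sts per in.
left front: 12.5 × 4.25 = 53.12 → 53.
back: 21 × 4.25 = 89.25 → 89.
front: 25.5 × 4.25 = 108.38 → 108.
button band: 2.5 × 4.25 = 10.62 → 11.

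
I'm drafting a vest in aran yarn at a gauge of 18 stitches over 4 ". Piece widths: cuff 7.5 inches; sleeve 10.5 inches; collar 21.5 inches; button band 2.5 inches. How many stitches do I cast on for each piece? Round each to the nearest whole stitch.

Rate = 18/4 = 4.5 sts per in.
cuff: 7.5 × 4.5 = 33.75 → 34.
sleeve: 10.5 × 4.5 = 47.25 → 47.
collar: 21.5 × 4.5 = 96.75 → 97.
button band: 2.5 × 4.5 = 11.25 → 11.

cuff 34; sleeve 47; collar 97; button band 11.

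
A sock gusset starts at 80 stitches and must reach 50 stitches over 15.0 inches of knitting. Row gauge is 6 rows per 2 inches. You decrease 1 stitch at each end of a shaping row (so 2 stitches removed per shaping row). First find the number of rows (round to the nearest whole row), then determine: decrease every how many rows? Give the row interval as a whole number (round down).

Decrease every 3rd row.

Rows = 15.0 × 3 = 45.0 → 45 rows.
Stitches to remove: 30 → 15 shaping rows (at 2 st each).
45 / 15 = 3.00 → every 3 rows.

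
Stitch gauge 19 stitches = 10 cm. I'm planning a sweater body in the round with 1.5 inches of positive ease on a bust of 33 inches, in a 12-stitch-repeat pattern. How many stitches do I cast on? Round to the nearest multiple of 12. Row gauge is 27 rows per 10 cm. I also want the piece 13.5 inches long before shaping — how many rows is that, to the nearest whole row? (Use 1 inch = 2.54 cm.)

Cast on 168 stitches; work 93 rows.

Finished = 33 + 1.5 = 34.5 inches.
34.5 inches × 2.54 = 87.63 cm.
19/10 = 1.9 sts per cm; 87.63 × 1.9 = 166.50 sts.
Nearest multiple of 12 → 168.
13.5 inches = 34.29 cm; × 2.7 = 92.58 → 93 rows.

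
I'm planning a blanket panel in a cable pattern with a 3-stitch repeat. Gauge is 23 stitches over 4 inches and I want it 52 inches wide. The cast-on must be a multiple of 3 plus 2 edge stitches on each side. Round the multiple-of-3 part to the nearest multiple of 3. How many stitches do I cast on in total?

CO 298 sts.

23 / 4 = 5.75 sts per inch.
52 × 5.75 = 299.00 sts.
Less 4 edge sts → 295.00 for the repeat.
Nearest multiple of 3: 294.
Add back 4 edge sts → 298.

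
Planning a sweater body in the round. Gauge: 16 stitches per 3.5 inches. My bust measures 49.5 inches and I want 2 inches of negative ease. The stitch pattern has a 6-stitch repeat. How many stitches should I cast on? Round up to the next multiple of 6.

CO 222 sts.

Finished = 49.5 − 2 = 47.5 inches.
16 / 3.5 = 4.571 sts/in.
47.5 × 4.571 = 217.14 sts.
Next multiple of 6: 222.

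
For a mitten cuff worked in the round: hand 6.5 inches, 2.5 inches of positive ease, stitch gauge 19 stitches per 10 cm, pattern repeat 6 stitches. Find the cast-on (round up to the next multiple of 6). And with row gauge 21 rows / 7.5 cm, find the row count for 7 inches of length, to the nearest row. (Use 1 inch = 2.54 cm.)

Cast on 48 stitches; work 50 rows.

Finished = 6.5 + 2.5 = 9 inches.
9 inches × 2.54 = 22.86 cm.
19/10 = 1.9 sts per cm; 22.86 × 1.9 = 43.43 sts.
Next multiple of 6 → 48.
7 inches = 17.78 cm; × 2.8 = 49.78 → 50 rows.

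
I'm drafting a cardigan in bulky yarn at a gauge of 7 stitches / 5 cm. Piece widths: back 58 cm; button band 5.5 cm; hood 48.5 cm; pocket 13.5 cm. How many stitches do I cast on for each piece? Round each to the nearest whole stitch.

Rate = 7/5 = 1.4 sts per cm.
back: 58 × 1.4 = 81.20 → 81.
button band: 5.5 × 1.4 = 7.70 → 8.
hood: 48.5 × 1.4 = 67.90 → 68.
pocket: 13.5 × 1.4 = 18.90 → 19.

back 81; button band 8; hood 68; pocket 19.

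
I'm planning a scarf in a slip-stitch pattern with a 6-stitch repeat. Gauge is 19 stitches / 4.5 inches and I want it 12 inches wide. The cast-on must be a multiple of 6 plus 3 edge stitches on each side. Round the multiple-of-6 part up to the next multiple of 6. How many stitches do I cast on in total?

19 / 4.5 = 4.222 sts per inch.
12 × 4.222 = 50.67 sts.
Less 6 edge sts → 44.67 for the repeat.
Next multiple of 6: 48.
Add back 6 edge sts → 54.

CO 54 sts.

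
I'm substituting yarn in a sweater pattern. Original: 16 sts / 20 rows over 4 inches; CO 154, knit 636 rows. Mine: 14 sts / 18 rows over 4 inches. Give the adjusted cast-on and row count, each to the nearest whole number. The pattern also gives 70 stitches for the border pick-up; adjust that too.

Stitches: 154 × 14/16 = 134.75 → 135.
Rows: 636 × 18/20 = 572.40 → 572.
border pick-up: 70 × 14/16 = 61.25 → 61.

Cast on 135 stitches; work 572 rows; border pick-up 61 stitches.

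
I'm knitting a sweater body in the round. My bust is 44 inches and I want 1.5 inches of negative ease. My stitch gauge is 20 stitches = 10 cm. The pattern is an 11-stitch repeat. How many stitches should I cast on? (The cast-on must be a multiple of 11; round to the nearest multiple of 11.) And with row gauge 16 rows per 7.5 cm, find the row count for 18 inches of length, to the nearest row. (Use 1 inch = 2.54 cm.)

Cast on 220 stitches; work 98 rows.

Finished = 44 − 1.5 = 42.5 inches.
42.5 inches × 2.54 = 107.95 cm.
20/10 = 2 sts per cm; 107.95 × 2 = 215.90 sts.
Nearest multiple of 11 → 220.
18 inches = 45.72 cm; × 2.133 = 97.54 → 98 rows.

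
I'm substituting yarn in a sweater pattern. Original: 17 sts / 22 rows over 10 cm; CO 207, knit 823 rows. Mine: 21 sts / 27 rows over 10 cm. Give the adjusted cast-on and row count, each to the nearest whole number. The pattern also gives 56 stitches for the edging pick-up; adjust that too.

Cast on 256 stitches; work 1010 rows; edging pick-up 69 stitches.

Stitches: 207 × 21/17 = 255.71 → 256.
Rows: 823 × 27/22 = 1010.05 → 1010.
edging pick-up: 56 × 21/17 = 69.18 → 69.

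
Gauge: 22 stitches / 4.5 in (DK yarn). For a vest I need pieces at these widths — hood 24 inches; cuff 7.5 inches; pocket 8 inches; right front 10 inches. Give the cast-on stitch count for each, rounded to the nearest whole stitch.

Rate = 22/4.5 = 4.889 sts per in.
hood: 24 × 4.889 = 117.33 → 117.
cuff: 7.5 × 4.889 = 36.67 → 37.
pocket: 8 × 4.889 = 39.11 → 39.
right front: 10 × 4.889 = 48.89 → 49.

hood 117; cuff 37; pocket 39; right front 49.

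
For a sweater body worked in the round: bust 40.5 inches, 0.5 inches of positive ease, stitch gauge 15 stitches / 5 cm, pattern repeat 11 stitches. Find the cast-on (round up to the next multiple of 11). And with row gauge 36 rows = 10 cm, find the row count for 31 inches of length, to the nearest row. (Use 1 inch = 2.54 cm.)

Cast on 319 stitches; work 283 rows.

Finished = 40.5 + 0.5 = 41 inches.
41 inches × 2.54 = 104.14 cm.
15/5 = 3 sts per cm; 104.14 × 3 = 312.42 sts.
Next multiple of 11 → 319.
31 inches = 78.74 cm; × 3.6 = 283.46 → 283 rows.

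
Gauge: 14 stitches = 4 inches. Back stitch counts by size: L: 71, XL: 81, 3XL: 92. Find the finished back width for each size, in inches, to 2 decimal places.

L 20.29 inches; XL 23.14 inches; 3XL 26.29 inches.

14/4 = 3.5 sts per in.
L: 71 / 3.5 = 20.286 → 20.29 in.
XL: 81 / 3.5 = 23.143 → 23.14 in.
3XL: 92 / 3.5 = 26.286 → 26.29 in.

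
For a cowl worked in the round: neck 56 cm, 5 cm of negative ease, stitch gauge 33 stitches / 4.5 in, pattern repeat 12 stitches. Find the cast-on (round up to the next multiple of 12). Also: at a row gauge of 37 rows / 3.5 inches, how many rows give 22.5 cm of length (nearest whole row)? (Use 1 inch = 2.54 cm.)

Cast on 156 stitches; work 94 rows.

Finished = 56 − 5 = 51 cm.
51 cm × 1/2.54 = 20.08 inches.
33/4.5 = 7.333 sts per in; 20.08 × 7.333 = 147.24 sts.
Next multiple of 12 → 156.
22.5 cm = 8.86 inches; × 10.571 = 93.64 → 94 rows.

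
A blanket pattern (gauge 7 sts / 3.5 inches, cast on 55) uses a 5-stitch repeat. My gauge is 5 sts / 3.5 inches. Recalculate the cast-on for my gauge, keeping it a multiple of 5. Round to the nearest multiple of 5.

55 × 5 / 7 = 39.29.
Nearest multiple of 5: 40.

CO 40 sts.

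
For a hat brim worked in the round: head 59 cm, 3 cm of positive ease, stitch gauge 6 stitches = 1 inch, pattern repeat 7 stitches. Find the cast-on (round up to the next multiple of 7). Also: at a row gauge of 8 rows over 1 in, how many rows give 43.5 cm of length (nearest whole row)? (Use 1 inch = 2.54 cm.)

Cast on 147 stitches; work 137 rows.

Finished = 59 + 3 = 62 cm.
62 cm × 1/2.54 = 24.41 inches.
6/1 = 6 sts per in; 24.41 × 6 = 146.46 sts.
Next multiple of 7 → 147.
43.5 cm = 17.13 inches; × 8 = 137.01 → 137 rows.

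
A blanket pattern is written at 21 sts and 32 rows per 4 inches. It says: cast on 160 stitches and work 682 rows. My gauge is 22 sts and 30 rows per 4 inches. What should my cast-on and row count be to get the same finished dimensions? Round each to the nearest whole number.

Stitches: 160 × 22/21 = 167.62 → 168.
Rows: 682 × 30/32 = 639.38 → 639.

Cast on 168 stitches; work 639 rows.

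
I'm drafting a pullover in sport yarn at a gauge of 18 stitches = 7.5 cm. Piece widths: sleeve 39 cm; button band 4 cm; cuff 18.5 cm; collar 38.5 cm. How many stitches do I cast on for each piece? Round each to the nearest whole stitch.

Rate = 18/7.5 = 2.4 sts per cm.
sleeve: 39 × 2.4 = 93.60 → 94.
button band: 4 × 2.4 = 9.60 → 10.
cuff: 18.5 × 2.4 = 44.40 → 44.
collar: 38.5 × 2.4 = 92.40 → 92.

sleeve 94; button band 10; cuff 44; collar 92.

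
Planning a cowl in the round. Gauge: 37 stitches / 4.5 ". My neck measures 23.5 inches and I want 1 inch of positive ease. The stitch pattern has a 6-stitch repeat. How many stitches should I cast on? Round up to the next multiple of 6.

Finished = 23.5 + 1 = 24.5 inches.
37 / 4.5 = 8.222 sts/in.
24.5 × 8.222 = 201.44 sts.
Next multiple of 6: 204.

204 stitches.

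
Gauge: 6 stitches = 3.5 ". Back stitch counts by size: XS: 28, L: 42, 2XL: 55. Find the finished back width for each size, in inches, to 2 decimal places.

XS 16.33 inches; L 24.50 inches; 2XL 32.08 inches.

6/3.5 = 1.714 sts per in.
XS: 28 / 1.714 = 16.333 → 16.33 in.
L: 42 / 1.714 = 24.500 → 24.50 in.
2XL: 55 / 1.714 = 32.083 → 32.08 in.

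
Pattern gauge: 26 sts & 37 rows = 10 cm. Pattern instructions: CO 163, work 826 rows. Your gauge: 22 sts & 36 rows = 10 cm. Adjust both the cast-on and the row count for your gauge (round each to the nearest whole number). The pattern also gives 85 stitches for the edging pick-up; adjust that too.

Stitches: 163 × 22/26 = 137.92 → 138.
Rows: 826 × 36/37 = 803.68 → 804.
edging pick-up: 85 × 22/26 = 71.92 → 72.

Cast on 138 stitches; work 804 rows; edging pick-up 72 stitches.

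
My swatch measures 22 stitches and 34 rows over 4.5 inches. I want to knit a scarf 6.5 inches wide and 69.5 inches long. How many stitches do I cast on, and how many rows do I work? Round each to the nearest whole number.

Stitch gauge = 22/4.5 = 4.889 sts/in; 6.5 × 4.889 = 31.78 → 32 sts.
Row gauge = 34/4.5 = 7.556 rows/in; 69.5 × 7.556 = 525.11 → 525 rows.

Cast on 32 stitches and work 525 rows.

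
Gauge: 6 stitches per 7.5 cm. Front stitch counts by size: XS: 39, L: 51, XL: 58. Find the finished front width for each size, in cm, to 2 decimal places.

6/7.5 = 0.8 sts per cm.
XS: 39 / 0.8 = 48.750 → 48.75 cm.
L: 51 / 0.8 = 63.750 → 63.75 cm.
XL: 58 / 0.8 = 72.500 → 72.50 cm.

XS 48.75 cm; L 63.75 cm; XL 72.50 cm.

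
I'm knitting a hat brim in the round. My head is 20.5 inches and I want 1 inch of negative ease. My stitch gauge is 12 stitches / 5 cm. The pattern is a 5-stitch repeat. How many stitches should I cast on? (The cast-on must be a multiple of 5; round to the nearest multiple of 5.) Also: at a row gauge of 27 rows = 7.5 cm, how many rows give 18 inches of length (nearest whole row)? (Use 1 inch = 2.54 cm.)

Finished = 20.5 − 1 = 19.5 inches.
19.5 inches × 2.54 = 49.53 cm.
12/5 = 2.4 sts per cm; 49.53 × 2.4 = 118.87 sts.
Nearest multiple of 5 → 120.
18 inches = 45.72 cm; × 3.6 = 164.59 → 165 rows.

Cast on 120 stitches; work 165 rows.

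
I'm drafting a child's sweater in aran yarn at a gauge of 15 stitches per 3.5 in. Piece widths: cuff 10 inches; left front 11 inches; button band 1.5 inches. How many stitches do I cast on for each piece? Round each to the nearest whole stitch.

cuff 43; left front 47; button band 6.

Rate = 15/3.5 = 4.286 sts per in.
cuff: 10 × 4.286 = 42.86 → 43.
left front: 11 × 4.286 = 47.14 → 47.
button band: 1.5 × 4.286 = 6.43 → 6.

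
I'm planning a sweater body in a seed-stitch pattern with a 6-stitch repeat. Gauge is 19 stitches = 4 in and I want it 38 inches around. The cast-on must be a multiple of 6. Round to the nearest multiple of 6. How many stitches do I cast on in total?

19 / 4 = 4.75 sts per inch.
38 × 4.75 = 180.50 sts.
Nearest multiple of 6: 180.

Cast on 180 stitches.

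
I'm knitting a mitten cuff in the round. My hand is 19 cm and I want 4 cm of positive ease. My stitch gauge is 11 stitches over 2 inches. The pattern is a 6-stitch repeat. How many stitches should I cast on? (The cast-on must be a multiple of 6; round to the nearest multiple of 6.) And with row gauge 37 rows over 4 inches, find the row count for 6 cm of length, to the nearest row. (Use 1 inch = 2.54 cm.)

Cast on 48 stitches; work 22 rows.

Finished = 19 + 4 = 23 cm.
23 cm × 1/2.54 = 9.06 inches.
11/2 = 5.5 sts per in; 9.06 × 5.5 = 49.80 sts.
Nearest multiple of 6 → 48.
6 cm = 2.36 inches; × 9.25 = 21.85 → 22 rows.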